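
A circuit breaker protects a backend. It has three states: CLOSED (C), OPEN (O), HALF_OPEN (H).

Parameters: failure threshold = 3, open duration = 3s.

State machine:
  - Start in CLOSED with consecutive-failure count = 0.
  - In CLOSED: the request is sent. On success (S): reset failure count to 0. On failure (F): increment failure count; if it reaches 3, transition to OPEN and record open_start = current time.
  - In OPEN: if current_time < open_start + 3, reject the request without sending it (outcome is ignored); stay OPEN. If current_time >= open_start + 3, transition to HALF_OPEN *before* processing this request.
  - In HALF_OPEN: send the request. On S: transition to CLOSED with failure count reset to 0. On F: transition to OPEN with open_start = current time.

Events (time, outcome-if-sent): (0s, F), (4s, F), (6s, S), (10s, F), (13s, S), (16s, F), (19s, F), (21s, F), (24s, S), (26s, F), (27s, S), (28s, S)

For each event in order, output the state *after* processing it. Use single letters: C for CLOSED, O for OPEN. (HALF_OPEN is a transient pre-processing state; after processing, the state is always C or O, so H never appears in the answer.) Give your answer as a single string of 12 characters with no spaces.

State after each event:
  event#1 t=0s outcome=F: state=CLOSED
  event#2 t=4s outcome=F: state=CLOSED
  event#3 t=6s outcome=S: state=CLOSED
  event#4 t=10s outcome=F: state=CLOSED
  event#5 t=13s outcome=S: state=CLOSED
  event#6 t=16s outcome=F: state=CLOSED
  event#7 t=19s outcome=F: state=CLOSED
  event#8 t=21s outcome=F: state=OPEN
  event#9 t=24s outcome=S: state=CLOSED
  event#10 t=26s outcome=F: state=CLOSED
  event#11 t=27s outcome=S: state=CLOSED
  event#12 t=28s outcome=S: state=CLOSED

Answer: CCCCCCCOCCCC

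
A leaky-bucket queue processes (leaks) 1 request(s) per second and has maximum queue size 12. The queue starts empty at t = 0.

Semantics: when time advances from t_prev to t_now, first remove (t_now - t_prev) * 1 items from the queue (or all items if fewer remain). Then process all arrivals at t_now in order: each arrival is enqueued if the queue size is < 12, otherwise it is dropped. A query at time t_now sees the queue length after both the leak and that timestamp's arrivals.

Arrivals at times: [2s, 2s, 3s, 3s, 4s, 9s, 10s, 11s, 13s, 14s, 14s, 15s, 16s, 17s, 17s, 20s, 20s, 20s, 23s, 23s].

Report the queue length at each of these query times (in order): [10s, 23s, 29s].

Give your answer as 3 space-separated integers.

Answer: 1 2 0

Derivation:
Queue lengths at query times:
  query t=10s: backlog = 1
  query t=23s: backlog = 2
  query t=29s: backlog = 0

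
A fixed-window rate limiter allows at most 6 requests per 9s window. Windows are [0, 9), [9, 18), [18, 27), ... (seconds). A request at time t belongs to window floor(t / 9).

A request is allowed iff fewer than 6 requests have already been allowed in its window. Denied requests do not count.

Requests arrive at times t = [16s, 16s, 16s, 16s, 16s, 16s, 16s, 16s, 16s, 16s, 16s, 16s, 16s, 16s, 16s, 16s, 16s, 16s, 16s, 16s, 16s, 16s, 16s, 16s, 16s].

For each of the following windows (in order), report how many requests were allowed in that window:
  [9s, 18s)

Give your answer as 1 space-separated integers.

Processing requests:
  req#1 t=16s (window 1): ALLOW
  req#2 t=16s (window 1): ALLOW
  req#3 t=16s (window 1): ALLOW
  req#4 t=16s (window 1): ALLOW
  req#5 t=16s (window 1): ALLOW
  req#6 t=16s (window 1): ALLOW
  req#7 t=16s (window 1): DENY
  req#8 t=16s (window 1): DENY
  req#9 t=16s (window 1): DENY
  req#10 t=16s (window 1): DENY
  req#11 t=16s (window 1): DENY
  req#12 t=16s (window 1): DENY
  req#13 t=16s (window 1): DENY
  req#14 t=16s (window 1): DENY
  req#15 t=16s (window 1): DENY
  req#16 t=16s (window 1): DENY
  req#17 t=16s (window 1): DENY
  req#18 t=16s (window 1): DENY
  req#19 t=16s (window 1): DENY
  req#20 t=16s (window 1): DENY
  req#21 t=16s (window 1): DENY
  req#22 t=16s (window 1): DENY
  req#23 t=16s (window 1): DENY
  req#24 t=16s (window 1): DENY
  req#25 t=16s (window 1): DENY

Allowed counts by window: 6

Answer: 6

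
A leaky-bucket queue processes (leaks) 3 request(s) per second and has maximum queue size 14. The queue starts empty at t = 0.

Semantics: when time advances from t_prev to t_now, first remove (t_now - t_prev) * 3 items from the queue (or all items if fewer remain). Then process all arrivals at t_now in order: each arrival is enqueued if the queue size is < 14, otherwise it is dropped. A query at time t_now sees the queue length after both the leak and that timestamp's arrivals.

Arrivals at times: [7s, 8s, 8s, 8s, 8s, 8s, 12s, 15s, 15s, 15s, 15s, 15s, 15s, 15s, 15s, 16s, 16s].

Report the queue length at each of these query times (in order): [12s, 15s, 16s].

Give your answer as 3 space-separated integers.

Answer: 1 8 7

Derivation:
Queue lengths at query times:
  query t=12s: backlog = 1
  query t=15s: backlog = 8
  query t=16s: backlog = 7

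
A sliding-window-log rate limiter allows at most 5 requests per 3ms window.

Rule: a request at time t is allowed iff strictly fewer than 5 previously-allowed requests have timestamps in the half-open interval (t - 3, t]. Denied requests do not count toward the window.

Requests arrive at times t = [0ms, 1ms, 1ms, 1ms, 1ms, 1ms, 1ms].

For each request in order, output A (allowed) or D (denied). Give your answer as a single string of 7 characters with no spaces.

Tracking allowed requests in the window:
  req#1 t=0ms: ALLOW
  req#2 t=1ms: ALLOW
  req#3 t=1ms: ALLOW
  req#4 t=1ms: ALLOW
  req#5 t=1ms: ALLOW
  req#6 t=1ms: DENY
  req#7 t=1ms: DENY

Answer: AAAAADD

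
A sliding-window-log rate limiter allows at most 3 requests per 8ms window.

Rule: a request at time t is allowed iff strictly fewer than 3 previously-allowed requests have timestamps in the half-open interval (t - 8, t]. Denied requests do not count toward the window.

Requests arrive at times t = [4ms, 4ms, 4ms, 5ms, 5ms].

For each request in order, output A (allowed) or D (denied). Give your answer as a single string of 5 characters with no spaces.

Tracking allowed requests in the window:
  req#1 t=4ms: ALLOW
  req#2 t=4ms: ALLOW
  req#3 t=4ms: ALLOW
  req#4 t=5ms: DENY
  req#5 t=5ms: DENY

Answer: AAADD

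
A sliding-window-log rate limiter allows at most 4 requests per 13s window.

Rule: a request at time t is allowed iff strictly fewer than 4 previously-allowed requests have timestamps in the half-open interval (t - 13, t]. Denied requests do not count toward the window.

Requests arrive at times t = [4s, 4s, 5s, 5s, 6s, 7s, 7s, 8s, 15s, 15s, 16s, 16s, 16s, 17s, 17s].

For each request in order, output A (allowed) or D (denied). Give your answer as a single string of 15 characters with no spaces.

Tracking allowed requests in the window:
  req#1 t=4s: ALLOW
  req#2 t=4s: ALLOW
  req#3 t=5s: ALLOW
  req#4 t=5s: ALLOW
  req#5 t=6s: DENY
  req#6 t=7s: DENY
  req#7 t=7s: DENY
  req#8 t=8s: DENY
  req#9 t=15s: DENY
  req#10 t=15s: DENY
  req#11 t=16s: DENY
  req#12 t=16s: DENY
  req#13 t=16s: DENY
  req#14 t=17s: ALLOW
  req#15 t=17s: ALLOW

Answer: AAAADDDDDDDDDAA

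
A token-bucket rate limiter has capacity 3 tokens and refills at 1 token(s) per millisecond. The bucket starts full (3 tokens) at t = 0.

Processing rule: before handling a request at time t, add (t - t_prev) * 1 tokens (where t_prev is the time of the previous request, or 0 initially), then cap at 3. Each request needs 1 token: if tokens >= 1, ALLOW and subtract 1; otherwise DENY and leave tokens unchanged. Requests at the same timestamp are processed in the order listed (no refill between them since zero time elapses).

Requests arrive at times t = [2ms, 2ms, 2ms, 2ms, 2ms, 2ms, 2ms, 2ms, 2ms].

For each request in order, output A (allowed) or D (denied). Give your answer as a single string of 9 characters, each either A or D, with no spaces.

Simulating step by step:
  req#1 t=2ms: ALLOW
  req#2 t=2ms: ALLOW
  req#3 t=2ms: ALLOW
  req#4 t=2ms: DENY
  req#5 t=2ms: DENY
  req#6 t=2ms: DENY
  req#7 t=2ms: DENY
  req#8 t=2ms: DENY
  req#9 t=2ms: DENY

Answer: AAADDDDDD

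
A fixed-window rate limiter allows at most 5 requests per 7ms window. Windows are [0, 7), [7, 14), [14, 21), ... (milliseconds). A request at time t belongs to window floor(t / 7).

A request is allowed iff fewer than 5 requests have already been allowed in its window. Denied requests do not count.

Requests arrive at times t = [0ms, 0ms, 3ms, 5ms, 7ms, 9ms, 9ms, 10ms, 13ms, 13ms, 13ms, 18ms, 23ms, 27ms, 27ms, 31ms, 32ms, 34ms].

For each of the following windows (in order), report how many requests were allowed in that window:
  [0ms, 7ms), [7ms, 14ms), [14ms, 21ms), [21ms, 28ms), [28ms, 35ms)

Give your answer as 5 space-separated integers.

Processing requests:
  req#1 t=0ms (window 0): ALLOW
  req#2 t=0ms (window 0): ALLOW
  req#3 t=3ms (window 0): ALLOW
  req#4 t=5ms (window 0): ALLOW
  req#5 t=7ms (window 1): ALLOW
  req#6 t=9ms (window 1): ALLOW
  req#7 t=9ms (window 1): ALLOW
  req#8 t=10ms (window 1): ALLOW
  req#9 t=13ms (window 1): ALLOW
  req#10 t=13ms (window 1): DENY
  req#11 t=13ms (window 1): DENY
  req#12 t=18ms (window 2): ALLOW
  req#13 t=23ms (window 3): ALLOW
  req#14 t=27ms (window 3): ALLOW
  req#15 t=27ms (window 3): ALLOW
  req#16 t=31ms (window 4): ALLOW
  req#17 t=32ms (window 4): ALLOW
  req#18 t=34ms (window 4): ALLOW

Allowed counts by window: 4 5 1 3 3

Answer: 4 5 1 3 3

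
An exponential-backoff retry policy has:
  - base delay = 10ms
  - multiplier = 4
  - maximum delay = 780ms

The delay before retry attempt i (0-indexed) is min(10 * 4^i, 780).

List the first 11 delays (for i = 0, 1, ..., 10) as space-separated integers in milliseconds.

Computing each delay:
  i=0: min(10*4^0, 780) = 10
  i=1: min(10*4^1, 780) = 40
  i=2: min(10*4^2, 780) = 160
  i=3: min(10*4^3, 780) = 640
  i=4: min(10*4^4, 780) = 780
  i=5: min(10*4^5, 780) = 780
  i=6: min(10*4^6, 780) = 780
  i=7: min(10*4^7, 780) = 780
  i=8: min(10*4^8, 780) = 780
  i=9: min(10*4^9, 780) = 780
  i=10: min(10*4^10, 780) = 780

Answer: 10 40 160 640 780 780 780 780 780 780 780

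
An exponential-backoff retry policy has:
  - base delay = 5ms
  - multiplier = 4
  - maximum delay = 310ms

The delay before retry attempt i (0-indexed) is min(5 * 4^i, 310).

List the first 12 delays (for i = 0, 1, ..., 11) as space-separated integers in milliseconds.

Answer: 5 20 80 310 310 310 310 310 310 310 310 310

Derivation:
Computing each delay:
  i=0: min(5*4^0, 310) = 5
  i=1: min(5*4^1, 310) = 20
  i=2: min(5*4^2, 310) = 80
  i=3: min(5*4^3, 310) = 310
  i=4: min(5*4^4, 310) = 310
  i=5: min(5*4^5, 310) = 310
  i=6: min(5*4^6, 310) = 310
  i=7: min(5*4^7, 310) = 310
  i=8: min(5*4^8, 310) = 310
  i=9: min(5*4^9, 310) = 310
  i=10: min(5*4^10, 310) = 310
  i=11: min(5*4^11, 310) = 310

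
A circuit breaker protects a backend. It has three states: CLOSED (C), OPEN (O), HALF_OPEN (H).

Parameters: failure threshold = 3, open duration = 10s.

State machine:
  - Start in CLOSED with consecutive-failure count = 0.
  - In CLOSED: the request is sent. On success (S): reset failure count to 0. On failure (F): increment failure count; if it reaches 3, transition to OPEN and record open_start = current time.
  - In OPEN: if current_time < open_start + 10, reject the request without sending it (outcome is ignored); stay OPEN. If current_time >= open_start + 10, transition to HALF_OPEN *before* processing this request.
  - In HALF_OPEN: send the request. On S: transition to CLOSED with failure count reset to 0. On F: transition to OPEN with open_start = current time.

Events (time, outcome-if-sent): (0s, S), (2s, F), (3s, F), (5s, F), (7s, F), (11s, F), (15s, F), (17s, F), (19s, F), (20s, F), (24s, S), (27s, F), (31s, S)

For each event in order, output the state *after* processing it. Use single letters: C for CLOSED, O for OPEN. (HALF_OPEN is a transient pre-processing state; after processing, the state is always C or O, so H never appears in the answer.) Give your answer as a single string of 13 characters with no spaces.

Answer: CCCOOOOOOOOOO

Derivation:
State after each event:
  event#1 t=0s outcome=S: state=CLOSED
  event#2 t=2s outcome=F: state=CLOSED
  event#3 t=3s outcome=F: state=CLOSED
  event#4 t=5s outcome=F: state=OPEN
  event#5 t=7s outcome=F: state=OPEN
  event#6 t=11s outcome=F: state=OPEN
  event#7 t=15s outcome=F: state=OPEN
  event#8 t=17s outcome=F: state=OPEN
  event#9 t=19s outcome=F: state=OPEN
  event#10 t=20s outcome=F: state=OPEN
  event#11 t=24s outcome=S: state=OPEN
  event#12 t=27s outcome=F: state=OPEN
  event#13 t=31s outcome=S: state=OPEN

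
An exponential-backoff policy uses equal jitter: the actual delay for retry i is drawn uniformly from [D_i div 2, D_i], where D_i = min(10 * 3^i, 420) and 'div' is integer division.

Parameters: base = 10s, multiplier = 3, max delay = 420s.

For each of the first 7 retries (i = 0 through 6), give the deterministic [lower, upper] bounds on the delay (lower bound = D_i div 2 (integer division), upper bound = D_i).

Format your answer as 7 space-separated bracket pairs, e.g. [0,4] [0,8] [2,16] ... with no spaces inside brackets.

Answer: [5,10] [15,30] [45,90] [135,270] [210,420] [210,420] [210,420]

Derivation:
Computing bounds per retry:
  i=0: D_i=min(10*3^0,420)=10, bounds=[5,10]
  i=1: D_i=min(10*3^1,420)=30, bounds=[15,30]
  i=2: D_i=min(10*3^2,420)=90, bounds=[45,90]
  i=3: D_i=min(10*3^3,420)=270, bounds=[135,270]
  i=4: D_i=min(10*3^4,420)=420, bounds=[210,420]
  i=5: D_i=min(10*3^5,420)=420, bounds=[210,420]
  i=6: D_i=min(10*3^6,420)=420, bounds=[210,420]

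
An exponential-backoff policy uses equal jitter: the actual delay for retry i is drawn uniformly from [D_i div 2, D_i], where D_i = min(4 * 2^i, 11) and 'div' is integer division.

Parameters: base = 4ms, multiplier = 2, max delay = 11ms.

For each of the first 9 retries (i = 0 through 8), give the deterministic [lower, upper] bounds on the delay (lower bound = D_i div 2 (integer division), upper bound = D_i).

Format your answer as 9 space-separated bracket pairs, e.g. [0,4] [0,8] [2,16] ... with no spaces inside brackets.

Answer: [2,4] [4,8] [5,11] [5,11] [5,11] [5,11] [5,11] [5,11] [5,11]

Derivation:
Computing bounds per retry:
  i=0: D_i=min(4*2^0,11)=4, bounds=[2,4]
  i=1: D_i=min(4*2^1,11)=8, bounds=[4,8]
  i=2: D_i=min(4*2^2,11)=11, bounds=[5,11]
  i=3: D_i=min(4*2^3,11)=11, bounds=[5,11]
  i=4: D_i=min(4*2^4,11)=11, bounds=[5,11]
  i=5: D_i=min(4*2^5,11)=11, bounds=[5,11]
  i=6: D_i=min(4*2^6,11)=11, bounds=[5,11]
  i=7: D_i=min(4*2^7,11)=11, bounds=[5,11]
  i=8: D_i=min(4*2^8,11)=11, bounds=[5,11]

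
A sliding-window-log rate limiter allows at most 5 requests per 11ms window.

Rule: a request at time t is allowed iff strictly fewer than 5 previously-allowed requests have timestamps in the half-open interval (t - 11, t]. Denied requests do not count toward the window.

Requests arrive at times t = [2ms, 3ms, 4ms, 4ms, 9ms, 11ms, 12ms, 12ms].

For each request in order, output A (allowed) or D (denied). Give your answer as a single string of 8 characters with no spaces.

Tracking allowed requests in the window:
  req#1 t=2ms: ALLOW
  req#2 t=3ms: ALLOW
  req#3 t=4ms: ALLOW
  req#4 t=4ms: ALLOW
  req#5 t=9ms: ALLOW
  req#6 t=11ms: DENY
  req#7 t=12ms: DENY
  req#8 t=12ms: DENY

Answer: AAAAADDD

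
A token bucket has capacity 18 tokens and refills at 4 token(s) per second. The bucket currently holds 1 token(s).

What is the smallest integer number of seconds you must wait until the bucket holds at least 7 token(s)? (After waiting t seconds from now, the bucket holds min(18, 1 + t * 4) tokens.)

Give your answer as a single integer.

Need 1 + t * 4 >= 7, so t >= 6/4.
Smallest integer t = ceil(6/4) = 2.

Answer: 2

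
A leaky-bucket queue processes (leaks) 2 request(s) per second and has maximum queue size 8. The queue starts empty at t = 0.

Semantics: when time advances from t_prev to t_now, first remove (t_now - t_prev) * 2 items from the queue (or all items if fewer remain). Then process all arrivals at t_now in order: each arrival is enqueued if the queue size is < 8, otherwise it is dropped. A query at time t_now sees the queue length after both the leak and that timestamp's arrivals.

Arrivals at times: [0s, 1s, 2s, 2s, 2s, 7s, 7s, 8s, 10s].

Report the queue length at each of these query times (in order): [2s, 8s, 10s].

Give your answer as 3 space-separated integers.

Queue lengths at query times:
  query t=2s: backlog = 3
  query t=8s: backlog = 1
  query t=10s: backlog = 1

Answer: 3 1 1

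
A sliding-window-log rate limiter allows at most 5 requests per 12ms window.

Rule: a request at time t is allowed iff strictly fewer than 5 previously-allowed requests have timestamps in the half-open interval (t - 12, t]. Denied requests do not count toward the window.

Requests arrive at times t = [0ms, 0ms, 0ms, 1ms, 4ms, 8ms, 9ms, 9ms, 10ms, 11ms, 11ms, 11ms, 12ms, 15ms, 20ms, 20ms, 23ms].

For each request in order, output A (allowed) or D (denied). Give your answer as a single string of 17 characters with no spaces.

Answer: AAAAADDDDDDDAAAAA

Derivation:
Tracking allowed requests in the window:
  req#1 t=0ms: ALLOW
  req#2 t=0ms: ALLOW
  req#3 t=0ms: ALLOW
  req#4 t=1ms: ALLOW
  req#5 t=4ms: ALLOW
  req#6 t=8ms: DENY
  req#7 t=9ms: DENY
  req#8 t=9ms: DENY
  req#9 t=10ms: DENY
  req#10 t=11ms: DENY
  req#11 t=11ms: DENY
  req#12 t=11ms: DENY
  req#13 t=12ms: ALLOW
  req#14 t=15ms: ALLOW
  req#15 t=20ms: ALLOW
  req#16 t=20ms: ALLOW
  req#17 t=23ms: ALLOW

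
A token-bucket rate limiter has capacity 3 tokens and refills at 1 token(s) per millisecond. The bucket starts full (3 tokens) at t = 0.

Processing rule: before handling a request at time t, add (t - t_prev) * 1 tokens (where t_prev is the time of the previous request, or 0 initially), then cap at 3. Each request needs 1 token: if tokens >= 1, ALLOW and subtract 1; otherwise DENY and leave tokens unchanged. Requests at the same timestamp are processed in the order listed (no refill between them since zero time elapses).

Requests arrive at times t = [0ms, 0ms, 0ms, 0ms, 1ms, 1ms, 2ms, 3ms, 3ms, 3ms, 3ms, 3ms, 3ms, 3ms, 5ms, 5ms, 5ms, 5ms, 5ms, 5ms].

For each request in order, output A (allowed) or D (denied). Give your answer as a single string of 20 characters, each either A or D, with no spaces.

Simulating step by step:
  req#1 t=0ms: ALLOW
  req#2 t=0ms: ALLOW
  req#3 t=0ms: ALLOW
  req#4 t=0ms: DENY
  req#5 t=1ms: ALLOW
  req#6 t=1ms: DENY
  req#7 t=2ms: ALLOW
  req#8 t=3ms: ALLOW
  req#9 t=3ms: DENY
  req#10 t=3ms: DENY
  req#11 t=3ms: DENY
  req#12 t=3ms: DENY
  req#13 t=3ms: DENY
  req#14 t=3ms: DENY
  req#15 t=5ms: ALLOW
  req#16 t=5ms: ALLOW
  req#17 t=5ms: DENY
  req#18 t=5ms: DENY
  req#19 t=5ms: DENY
  req#20 t=5ms: DENY

Answer: AAADADAADDDDDDAADDDD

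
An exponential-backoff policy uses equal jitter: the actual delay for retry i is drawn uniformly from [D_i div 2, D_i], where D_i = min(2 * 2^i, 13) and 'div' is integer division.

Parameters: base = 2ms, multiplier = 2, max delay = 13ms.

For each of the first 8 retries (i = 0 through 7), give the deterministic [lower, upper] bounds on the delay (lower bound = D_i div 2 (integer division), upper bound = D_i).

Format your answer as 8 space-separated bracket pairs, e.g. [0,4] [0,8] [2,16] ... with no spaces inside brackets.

Computing bounds per retry:
  i=0: D_i=min(2*2^0,13)=2, bounds=[1,2]
  i=1: D_i=min(2*2^1,13)=4, bounds=[2,4]
  i=2: D_i=min(2*2^2,13)=8, bounds=[4,8]
  i=3: D_i=min(2*2^3,13)=13, bounds=[6,13]
  i=4: D_i=min(2*2^4,13)=13, bounds=[6,13]
  i=5: D_i=min(2*2^5,13)=13, bounds=[6,13]
  i=6: D_i=min(2*2^6,13)=13, bounds=[6,13]
  i=7: D_i=min(2*2^7,13)=13, bounds=[6,13]

Answer: [1,2] [2,4] [4,8] [6,13] [6,13] [6,13] [6,13] [6,13]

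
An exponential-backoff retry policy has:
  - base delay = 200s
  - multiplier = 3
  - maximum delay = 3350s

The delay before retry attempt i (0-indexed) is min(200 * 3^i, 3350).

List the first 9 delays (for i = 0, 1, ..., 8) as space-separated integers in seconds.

Computing each delay:
  i=0: min(200*3^0, 3350) = 200
  i=1: min(200*3^1, 3350) = 600
  i=2: min(200*3^2, 3350) = 1800
  i=3: min(200*3^3, 3350) = 3350
  i=4: min(200*3^4, 3350) = 3350
  i=5: min(200*3^5, 3350) = 3350
  i=6: min(200*3^6, 3350) = 3350
  i=7: min(200*3^7, 3350) = 3350
  i=8: min(200*3^8, 3350) = 3350

Answer: 200 600 1800 3350 3350 3350 3350 3350 3350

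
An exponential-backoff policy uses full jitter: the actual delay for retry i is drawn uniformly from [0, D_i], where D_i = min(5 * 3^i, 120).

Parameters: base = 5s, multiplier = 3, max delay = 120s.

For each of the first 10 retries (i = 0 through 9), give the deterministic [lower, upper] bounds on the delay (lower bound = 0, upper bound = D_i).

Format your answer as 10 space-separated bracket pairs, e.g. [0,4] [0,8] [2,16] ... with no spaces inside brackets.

Computing bounds per retry:
  i=0: D_i=min(5*3^0,120)=5, bounds=[0,5]
  i=1: D_i=min(5*3^1,120)=15, bounds=[0,15]
  i=2: D_i=min(5*3^2,120)=45, bounds=[0,45]
  i=3: D_i=min(5*3^3,120)=120, bounds=[0,120]
  i=4: D_i=min(5*3^4,120)=120, bounds=[0,120]
  i=5: D_i=min(5*3^5,120)=120, bounds=[0,120]
  i=6: D_i=min(5*3^6,120)=120, bounds=[0,120]
  i=7: D_i=min(5*3^7,120)=120, bounds=[0,120]
  i=8: D_i=min(5*3^8,120)=120, bounds=[0,120]
  i=9: D_i=min(5*3^9,120)=120, bounds=[0,120]

Answer: [0,5] [0,15] [0,45] [0,120] [0,120] [0,120] [0,120] [0,120] [0,120] [0,120]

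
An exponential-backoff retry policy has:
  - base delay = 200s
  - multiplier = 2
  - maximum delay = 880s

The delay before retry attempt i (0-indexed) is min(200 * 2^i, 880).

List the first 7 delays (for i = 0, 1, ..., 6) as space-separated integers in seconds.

Computing each delay:
  i=0: min(200*2^0, 880) = 200
  i=1: min(200*2^1, 880) = 400
  i=2: min(200*2^2, 880) = 800
  i=3: min(200*2^3, 880) = 880
  i=4: min(200*2^4, 880) = 880
  i=5: min(200*2^5, 880) = 880
  i=6: min(200*2^6, 880) = 880

Answer: 200 400 800 880 880 880 880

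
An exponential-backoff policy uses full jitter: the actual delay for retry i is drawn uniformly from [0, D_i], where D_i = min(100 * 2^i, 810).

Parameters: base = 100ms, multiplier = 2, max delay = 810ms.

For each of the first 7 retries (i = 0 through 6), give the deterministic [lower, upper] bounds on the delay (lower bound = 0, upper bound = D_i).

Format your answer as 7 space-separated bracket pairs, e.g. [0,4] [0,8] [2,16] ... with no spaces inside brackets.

Answer: [0,100] [0,200] [0,400] [0,800] [0,810] [0,810] [0,810]

Derivation:
Computing bounds per retry:
  i=0: D_i=min(100*2^0,810)=100, bounds=[0,100]
  i=1: D_i=min(100*2^1,810)=200, bounds=[0,200]
  i=2: D_i=min(100*2^2,810)=400, bounds=[0,400]
  i=3: D_i=min(100*2^3,810)=800, bounds=[0,800]
  i=4: D_i=min(100*2^4,810)=810, bounds=[0,810]
  i=5: D_i=min(100*2^5,810)=810, bounds=[0,810]
  i=6: D_i=min(100*2^6,810)=810, bounds=[0,810]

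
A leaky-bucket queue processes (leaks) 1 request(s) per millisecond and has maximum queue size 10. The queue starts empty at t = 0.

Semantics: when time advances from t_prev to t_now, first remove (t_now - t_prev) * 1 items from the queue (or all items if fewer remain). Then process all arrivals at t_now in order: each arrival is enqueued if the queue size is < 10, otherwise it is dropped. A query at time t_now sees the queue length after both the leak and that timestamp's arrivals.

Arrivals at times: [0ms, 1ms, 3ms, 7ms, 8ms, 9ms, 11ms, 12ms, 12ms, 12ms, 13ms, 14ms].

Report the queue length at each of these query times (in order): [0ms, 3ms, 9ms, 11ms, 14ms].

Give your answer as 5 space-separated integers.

Answer: 1 1 1 1 3

Derivation:
Queue lengths at query times:
  query t=0ms: backlog = 1
  query t=3ms: backlog = 1
  query t=9ms: backlog = 1
  query t=11ms: backlog = 1
  query t=14ms: backlog = 3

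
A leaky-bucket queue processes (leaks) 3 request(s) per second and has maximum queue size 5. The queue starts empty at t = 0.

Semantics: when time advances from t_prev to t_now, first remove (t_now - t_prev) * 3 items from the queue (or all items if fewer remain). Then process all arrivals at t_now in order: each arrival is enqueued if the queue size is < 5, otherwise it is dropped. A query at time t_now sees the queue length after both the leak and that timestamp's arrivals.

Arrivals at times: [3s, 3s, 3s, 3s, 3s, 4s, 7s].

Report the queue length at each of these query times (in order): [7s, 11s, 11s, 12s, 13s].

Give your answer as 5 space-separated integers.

Queue lengths at query times:
  query t=7s: backlog = 1
  query t=11s: backlog = 0
  query t=11s: backlog = 0
  query t=12s: backlog = 0
  query t=13s: backlog = 0

Answer: 1 0 0 0 0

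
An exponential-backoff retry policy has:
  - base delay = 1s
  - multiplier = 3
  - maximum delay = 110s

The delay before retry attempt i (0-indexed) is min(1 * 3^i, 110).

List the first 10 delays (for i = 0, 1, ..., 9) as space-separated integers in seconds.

Answer: 1 3 9 27 81 110 110 110 110 110

Derivation:
Computing each delay:
  i=0: min(1*3^0, 110) = 1
  i=1: min(1*3^1, 110) = 3
  i=2: min(1*3^2, 110) = 9
  i=3: min(1*3^3, 110) = 27
  i=4: min(1*3^4, 110) = 81
  i=5: min(1*3^5, 110) = 110
  i=6: min(1*3^6, 110) = 110
  i=7: min(1*3^7, 110) = 110
  i=8: min(1*3^8, 110) = 110
  i=9: min(1*3^9, 110) = 110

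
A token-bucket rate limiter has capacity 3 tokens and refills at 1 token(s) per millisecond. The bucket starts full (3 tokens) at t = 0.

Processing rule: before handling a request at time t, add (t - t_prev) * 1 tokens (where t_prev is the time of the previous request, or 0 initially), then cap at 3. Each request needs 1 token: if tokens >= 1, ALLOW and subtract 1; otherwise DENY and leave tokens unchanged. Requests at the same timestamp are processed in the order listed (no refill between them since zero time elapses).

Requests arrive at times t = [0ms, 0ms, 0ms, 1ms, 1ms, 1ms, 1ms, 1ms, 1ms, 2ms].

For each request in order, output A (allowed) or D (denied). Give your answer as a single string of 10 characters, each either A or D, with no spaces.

Answer: AAAADDDDDA

Derivation:
Simulating step by step:
  req#1 t=0ms: ALLOW
  req#2 t=0ms: ALLOW
  req#3 t=0ms: ALLOW
  req#4 t=1ms: ALLOW
  req#5 t=1ms: DENY
  req#6 t=1ms: DENY
  req#7 t=1ms: DENY
  req#8 t=1ms: DENY
  req#9 t=1ms: DENY
  req#10 t=2ms: ALLOW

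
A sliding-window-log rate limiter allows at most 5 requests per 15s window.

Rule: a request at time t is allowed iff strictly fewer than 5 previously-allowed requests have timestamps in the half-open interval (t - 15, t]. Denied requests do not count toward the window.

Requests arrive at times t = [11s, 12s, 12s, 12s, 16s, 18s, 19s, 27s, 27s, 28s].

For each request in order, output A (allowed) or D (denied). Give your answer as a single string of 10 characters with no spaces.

Tracking allowed requests in the window:
  req#1 t=11s: ALLOW
  req#2 t=12s: ALLOW
  req#3 t=12s: ALLOW
  req#4 t=12s: ALLOW
  req#5 t=16s: ALLOW
  req#6 t=18s: DENY
  req#7 t=19s: DENY
  req#8 t=27s: ALLOW
  req#9 t=27s: ALLOW
  req#10 t=28s: ALLOW

Answer: AAAAADDAAA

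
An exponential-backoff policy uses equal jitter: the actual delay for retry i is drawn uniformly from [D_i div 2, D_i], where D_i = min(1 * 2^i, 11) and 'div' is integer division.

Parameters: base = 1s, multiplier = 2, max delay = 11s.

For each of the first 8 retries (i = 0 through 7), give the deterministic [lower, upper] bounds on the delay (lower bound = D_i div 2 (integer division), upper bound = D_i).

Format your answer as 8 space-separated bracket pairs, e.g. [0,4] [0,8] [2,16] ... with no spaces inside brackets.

Computing bounds per retry:
  i=0: D_i=min(1*2^0,11)=1, bounds=[0,1]
  i=1: D_i=min(1*2^1,11)=2, bounds=[1,2]
  i=2: D_i=min(1*2^2,11)=4, bounds=[2,4]
  i=3: D_i=min(1*2^3,11)=8, bounds=[4,8]
  i=4: D_i=min(1*2^4,11)=11, bounds=[5,11]
  i=5: D_i=min(1*2^5,11)=11, bounds=[5,11]
  i=6: D_i=min(1*2^6,11)=11, bounds=[5,11]
  i=7: D_i=min(1*2^7,11)=11, bounds=[5,11]

Answer: [0,1] [1,2] [2,4] [4,8] [5,11] [5,11] [5,11] [5,11]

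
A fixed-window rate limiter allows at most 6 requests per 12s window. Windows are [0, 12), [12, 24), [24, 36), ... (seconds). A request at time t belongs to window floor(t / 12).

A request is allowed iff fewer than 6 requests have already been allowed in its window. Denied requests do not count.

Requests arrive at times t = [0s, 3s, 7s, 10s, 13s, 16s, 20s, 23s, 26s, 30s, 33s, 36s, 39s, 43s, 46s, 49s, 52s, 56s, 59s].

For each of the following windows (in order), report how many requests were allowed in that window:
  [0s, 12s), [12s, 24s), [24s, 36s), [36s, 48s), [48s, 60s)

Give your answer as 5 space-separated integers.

Answer: 4 4 3 4 4

Derivation:
Processing requests:
  req#1 t=0s (window 0): ALLOW
  req#2 t=3s (window 0): ALLOW
  req#3 t=7s (window 0): ALLOW
  req#4 t=10s (window 0): ALLOW
  req#5 t=13s (window 1): ALLOW
  req#6 t=16s (window 1): ALLOW
  req#7 t=20s (window 1): ALLOW
  req#8 t=23s (window 1): ALLOW
  req#9 t=26s (window 2): ALLOW
  req#10 t=30s (window 2): ALLOW
  req#11 t=33s (window 2): ALLOW
  req#12 t=36s (window 3): ALLOW
  req#13 t=39s (window 3): ALLOW
  req#14 t=43s (window 3): ALLOW
  req#15 t=46s (window 3): ALLOW
  req#16 t=49s (window 4): ALLOW
  req#17 t=52s (window 4): ALLOW
  req#18 t=56s (window 4): ALLOW
  req#19 t=59s (window 4): ALLOW

Allowed counts by window: 4 4 3 4 4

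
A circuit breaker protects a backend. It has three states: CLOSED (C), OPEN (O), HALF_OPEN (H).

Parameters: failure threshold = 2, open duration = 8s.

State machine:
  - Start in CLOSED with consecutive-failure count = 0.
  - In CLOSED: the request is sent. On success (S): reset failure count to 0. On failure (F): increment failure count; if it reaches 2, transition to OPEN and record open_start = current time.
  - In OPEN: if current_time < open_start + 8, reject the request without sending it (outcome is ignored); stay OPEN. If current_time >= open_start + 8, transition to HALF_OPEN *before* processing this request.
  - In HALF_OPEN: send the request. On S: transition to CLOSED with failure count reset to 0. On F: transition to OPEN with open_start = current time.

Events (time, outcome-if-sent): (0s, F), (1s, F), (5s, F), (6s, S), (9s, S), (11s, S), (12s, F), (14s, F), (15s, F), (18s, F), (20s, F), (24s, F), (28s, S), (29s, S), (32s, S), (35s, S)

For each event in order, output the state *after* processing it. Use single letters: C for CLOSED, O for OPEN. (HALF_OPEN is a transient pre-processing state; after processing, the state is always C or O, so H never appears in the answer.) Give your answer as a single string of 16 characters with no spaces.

State after each event:
  event#1 t=0s outcome=F: state=CLOSED
  event#2 t=1s outcome=F: state=OPEN
  event#3 t=5s outcome=F: state=OPEN
  event#4 t=6s outcome=S: state=OPEN
  event#5 t=9s outcome=S: state=CLOSED
  event#6 t=11s outcome=S: state=CLOSED
  event#7 t=12s outcome=F: state=CLOSED
  event#8 t=14s outcome=F: state=OPEN
  event#9 t=15s outcome=F: state=OPEN
  event#10 t=18s outcome=F: state=OPEN
  event#11 t=20s outcome=F: state=OPEN
  event#12 t=24s outcome=F: state=OPEN
  event#13 t=28s outcome=S: state=OPEN
  event#14 t=29s outcome=S: state=OPEN
  event#15 t=32s outcome=S: state=CLOSED
  event#16 t=35s outcome=S: state=CLOSED

Answer: COOOCCCOOOOOOOCC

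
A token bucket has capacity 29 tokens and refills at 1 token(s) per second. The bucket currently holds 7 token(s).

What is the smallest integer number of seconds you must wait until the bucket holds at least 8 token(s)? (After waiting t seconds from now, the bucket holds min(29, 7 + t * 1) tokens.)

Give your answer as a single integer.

Answer: 1

Derivation:
Need 7 + t * 1 >= 8, so t >= 1/1.
Smallest integer t = ceil(1/1) = 1.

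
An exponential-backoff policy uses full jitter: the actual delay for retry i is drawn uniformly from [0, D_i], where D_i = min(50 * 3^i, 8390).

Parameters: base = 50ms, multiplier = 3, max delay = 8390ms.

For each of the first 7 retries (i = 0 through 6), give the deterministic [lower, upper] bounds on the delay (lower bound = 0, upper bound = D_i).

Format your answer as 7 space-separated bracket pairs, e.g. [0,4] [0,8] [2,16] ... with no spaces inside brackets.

Answer: [0,50] [0,150] [0,450] [0,1350] [0,4050] [0,8390] [0,8390]

Derivation:
Computing bounds per retry:
  i=0: D_i=min(50*3^0,8390)=50, bounds=[0,50]
  i=1: D_i=min(50*3^1,8390)=150, bounds=[0,150]
  i=2: D_i=min(50*3^2,8390)=450, bounds=[0,450]
  i=3: D_i=min(50*3^3,8390)=1350, bounds=[0,1350]
  i=4: D_i=min(50*3^4,8390)=4050, bounds=[0,4050]
  i=5: D_i=min(50*3^5,8390)=8390, bounds=[0,8390]
  i=6: D_i=min(50*3^6,8390)=8390, bounds=[0,8390]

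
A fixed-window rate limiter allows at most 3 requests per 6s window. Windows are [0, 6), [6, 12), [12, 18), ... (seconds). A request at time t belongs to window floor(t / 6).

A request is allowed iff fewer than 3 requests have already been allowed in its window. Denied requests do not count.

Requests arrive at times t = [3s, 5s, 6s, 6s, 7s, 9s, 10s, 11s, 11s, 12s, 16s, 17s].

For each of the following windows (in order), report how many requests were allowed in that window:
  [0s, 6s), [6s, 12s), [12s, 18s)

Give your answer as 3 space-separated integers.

Answer: 2 3 3

Derivation:
Processing requests:
  req#1 t=3s (window 0): ALLOW
  req#2 t=5s (window 0): ALLOW
  req#3 t=6s (window 1): ALLOW
  req#4 t=6s (window 1): ALLOW
  req#5 t=7s (window 1): ALLOW
  req#6 t=9s (window 1): DENY
  req#7 t=10s (window 1): DENY
  req#8 t=11s (window 1): DENY
  req#9 t=11s (window 1): DENY
  req#10 t=12s (window 2): ALLOW
  req#11 t=16s (window 2): ALLOW
  req#12 t=17s (window 2): ALLOW

Allowed counts by window: 2 3 3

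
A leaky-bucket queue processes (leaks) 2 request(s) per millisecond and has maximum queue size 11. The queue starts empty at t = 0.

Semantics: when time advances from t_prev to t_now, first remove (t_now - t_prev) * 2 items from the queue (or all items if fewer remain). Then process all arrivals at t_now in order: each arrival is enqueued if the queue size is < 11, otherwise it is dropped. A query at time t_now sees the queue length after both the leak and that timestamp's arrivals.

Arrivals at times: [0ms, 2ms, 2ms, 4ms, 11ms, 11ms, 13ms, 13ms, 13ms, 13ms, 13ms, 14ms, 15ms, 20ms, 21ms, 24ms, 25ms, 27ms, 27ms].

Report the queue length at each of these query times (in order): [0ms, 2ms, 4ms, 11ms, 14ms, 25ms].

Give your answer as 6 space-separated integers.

Answer: 1 2 1 2 4 1

Derivation:
Queue lengths at query times:
  query t=0ms: backlog = 1
  query t=2ms: backlog = 2
  query t=4ms: backlog = 1
  query t=11ms: backlog = 2
  query t=14ms: backlog = 4
  query t=25ms: backlog = 1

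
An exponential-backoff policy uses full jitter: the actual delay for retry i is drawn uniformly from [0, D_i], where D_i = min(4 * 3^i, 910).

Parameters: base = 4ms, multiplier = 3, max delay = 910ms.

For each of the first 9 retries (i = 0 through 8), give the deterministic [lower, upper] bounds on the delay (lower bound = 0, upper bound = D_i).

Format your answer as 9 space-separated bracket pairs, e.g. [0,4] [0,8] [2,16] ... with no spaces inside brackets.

Answer: [0,4] [0,12] [0,36] [0,108] [0,324] [0,910] [0,910] [0,910] [0,910]

Derivation:
Computing bounds per retry:
  i=0: D_i=min(4*3^0,910)=4, bounds=[0,4]
  i=1: D_i=min(4*3^1,910)=12, bounds=[0,12]
  i=2: D_i=min(4*3^2,910)=36, bounds=[0,36]
  i=3: D_i=min(4*3^3,910)=108, bounds=[0,108]
  i=4: D_i=min(4*3^4,910)=324, bounds=[0,324]
  i=5: D_i=min(4*3^5,910)=910, bounds=[0,910]
  i=6: D_i=min(4*3^6,910)=910, bounds=[0,910]
  i=7: D_i=min(4*3^7,910)=910, bounds=[0,910]
  i=8: D_i=min(4*3^8,910)=910, bounds=[0,910]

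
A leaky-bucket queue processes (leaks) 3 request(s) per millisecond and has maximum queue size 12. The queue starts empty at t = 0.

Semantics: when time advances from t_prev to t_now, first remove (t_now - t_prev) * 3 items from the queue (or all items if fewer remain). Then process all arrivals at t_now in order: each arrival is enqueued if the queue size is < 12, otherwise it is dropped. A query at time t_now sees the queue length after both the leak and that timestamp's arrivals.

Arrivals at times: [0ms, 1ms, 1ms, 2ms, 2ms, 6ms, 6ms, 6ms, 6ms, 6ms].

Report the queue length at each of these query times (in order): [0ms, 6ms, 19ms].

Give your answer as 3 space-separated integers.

Queue lengths at query times:
  query t=0ms: backlog = 1
  query t=6ms: backlog = 5
  query t=19ms: backlog = 0

Answer: 1 5 0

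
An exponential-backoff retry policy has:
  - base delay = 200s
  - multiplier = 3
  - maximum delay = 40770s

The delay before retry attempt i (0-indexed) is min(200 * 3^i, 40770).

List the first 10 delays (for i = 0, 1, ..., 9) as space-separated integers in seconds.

Computing each delay:
  i=0: min(200*3^0, 40770) = 200
  i=1: min(200*3^1, 40770) = 600
  i=2: min(200*3^2, 40770) = 1800
  i=3: min(200*3^3, 40770) = 5400
  i=4: min(200*3^4, 40770) = 16200
  i=5: min(200*3^5, 40770) = 40770
  i=6: min(200*3^6, 40770) = 40770
  i=7: min(200*3^7, 40770) = 40770
  i=8: min(200*3^8, 40770) = 40770
  i=9: min(200*3^9, 40770) = 40770

Answer: 200 600 1800 5400 16200 40770 40770 40770 40770 40770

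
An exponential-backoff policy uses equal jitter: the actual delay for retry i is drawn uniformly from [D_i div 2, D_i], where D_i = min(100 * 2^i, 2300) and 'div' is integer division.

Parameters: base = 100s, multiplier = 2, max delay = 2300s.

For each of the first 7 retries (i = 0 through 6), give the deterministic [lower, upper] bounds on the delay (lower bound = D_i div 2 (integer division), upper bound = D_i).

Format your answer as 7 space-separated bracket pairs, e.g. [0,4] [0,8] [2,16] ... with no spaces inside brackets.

Answer: [50,100] [100,200] [200,400] [400,800] [800,1600] [1150,2300] [1150,2300]

Derivation:
Computing bounds per retry:
  i=0: D_i=min(100*2^0,2300)=100, bounds=[50,100]
  i=1: D_i=min(100*2^1,2300)=200, bounds=[100,200]
  i=2: D_i=min(100*2^2,2300)=400, bounds=[200,400]
  i=3: D_i=min(100*2^3,2300)=800, bounds=[400,800]
  i=4: D_i=min(100*2^4,2300)=1600, bounds=[800,1600]
  i=5: D_i=min(100*2^5,2300)=2300, bounds=[1150,2300]
  i=6: D_i=min(100*2^6,2300)=2300, bounds=[1150,2300]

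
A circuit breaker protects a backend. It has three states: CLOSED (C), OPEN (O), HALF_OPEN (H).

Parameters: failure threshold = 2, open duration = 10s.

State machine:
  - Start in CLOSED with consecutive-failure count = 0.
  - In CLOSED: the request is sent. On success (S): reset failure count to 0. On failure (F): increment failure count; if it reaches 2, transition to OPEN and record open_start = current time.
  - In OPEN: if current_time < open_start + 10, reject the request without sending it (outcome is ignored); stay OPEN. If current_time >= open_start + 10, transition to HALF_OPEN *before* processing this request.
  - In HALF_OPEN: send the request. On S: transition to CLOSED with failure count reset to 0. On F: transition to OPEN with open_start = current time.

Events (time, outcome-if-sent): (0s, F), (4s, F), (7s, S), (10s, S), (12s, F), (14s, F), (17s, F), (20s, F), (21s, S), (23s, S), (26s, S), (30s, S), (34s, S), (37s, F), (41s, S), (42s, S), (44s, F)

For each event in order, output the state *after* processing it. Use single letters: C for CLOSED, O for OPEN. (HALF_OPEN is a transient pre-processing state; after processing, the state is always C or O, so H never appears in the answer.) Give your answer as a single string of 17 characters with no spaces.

State after each event:
  event#1 t=0s outcome=F: state=CLOSED
  event#2 t=4s outcome=F: state=OPEN
  event#3 t=7s outcome=S: state=OPEN
  event#4 t=10s outcome=S: state=OPEN
  event#5 t=12s outcome=F: state=OPEN
  event#6 t=14s outcome=F: state=OPEN
  event#7 t=17s outcome=F: state=OPEN
  event#8 t=20s outcome=F: state=OPEN
  event#9 t=21s outcome=S: state=OPEN
  event#10 t=23s outcome=S: state=OPEN
  event#11 t=26s outcome=S: state=CLOSED
  event#12 t=30s outcome=S: state=CLOSED
  event#13 t=34s outcome=S: state=CLOSED
  event#14 t=37s outcome=F: state=CLOSED
  event#15 t=41s outcome=S: state=CLOSED
  event#16 t=42s outcome=S: state=CLOSED
  event#17 t=44s outcome=F: state=CLOSED

Answer: COOOOOOOOOCCCCCCC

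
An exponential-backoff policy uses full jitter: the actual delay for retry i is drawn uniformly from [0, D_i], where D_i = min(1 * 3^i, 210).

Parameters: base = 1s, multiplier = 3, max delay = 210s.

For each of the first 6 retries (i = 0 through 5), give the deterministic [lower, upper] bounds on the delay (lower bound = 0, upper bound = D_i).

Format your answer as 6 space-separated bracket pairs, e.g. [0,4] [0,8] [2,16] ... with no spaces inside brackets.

Answer: [0,1] [0,3] [0,9] [0,27] [0,81] [0,210]

Derivation:
Computing bounds per retry:
  i=0: D_i=min(1*3^0,210)=1, bounds=[0,1]
  i=1: D_i=min(1*3^1,210)=3, bounds=[0,3]
  i=2: D_i=min(1*3^2,210)=9, bounds=[0,9]
  i=3: D_i=min(1*3^3,210)=27, bounds=[0,27]
  i=4: D_i=min(1*3^4,210)=81, bounds=[0,81]
  i=5: D_i=min(1*3^5,210)=210, bounds=[0,210]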